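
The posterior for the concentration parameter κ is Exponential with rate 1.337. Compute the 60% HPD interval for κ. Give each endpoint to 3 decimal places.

[0.000, 0.685]

The exponential density is strictly decreasing on [0, ∞), so the HPD interval is anchored at 0: [0, q] with P(κ ≤ q) = 0.60.
q = −ln(1 − 0.60) / 1.337 = 0.9163 / 1.337 = 0.685.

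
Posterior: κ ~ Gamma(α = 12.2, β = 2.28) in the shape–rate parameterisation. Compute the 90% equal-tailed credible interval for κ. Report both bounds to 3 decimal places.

[3.104, 8.094]

Posterior: Gamma(shape 12.2, rate 2.28).
Equal-tailed 90% interval: Gamma(12.2, 2.28) quantiles at 0.05 and 0.95.
Posterior mean ≈ 5.351, SD ≈ 1.532; a Normal approximation gives roughly [2.831, 7.871].
Exact: lower = 3.104; upper = 8.094.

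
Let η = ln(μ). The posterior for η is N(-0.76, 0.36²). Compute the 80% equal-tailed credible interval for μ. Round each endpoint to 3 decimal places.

On the log scale the 80% interval is -0.76 ± 1.282 × 0.36 = [-1.2214, -0.2986].
Exponentiate: [e^-1.2214, e^-0.2986] = [0.295, 0.742].

[0.295, 0.742]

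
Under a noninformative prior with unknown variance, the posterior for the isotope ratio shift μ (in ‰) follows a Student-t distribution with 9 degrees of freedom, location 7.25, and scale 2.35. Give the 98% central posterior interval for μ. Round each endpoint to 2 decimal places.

The t_9 distribution is symmetric; the 98% interval is 7.25 ± t·2.35 with t_{0.99,9} = 2.821.
Half-width: 2.821 × 2.35 = 6.63.
7.25 − 6.63 = 0.62; 7.25 + 6.63 = 13.88.

[0.62, 13.88]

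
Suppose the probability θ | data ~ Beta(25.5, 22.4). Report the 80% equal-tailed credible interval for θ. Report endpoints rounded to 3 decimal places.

[0.440, 0.624]

Posterior: Beta(25.5, 22.4).
Equal-tailed 80% interval: the 0.1 and 0.9 quantiles of Beta(25.5, 22.4).
Posterior mean ≈ 0.532, SD ≈ 0.071; a Normal approximation gives roughly [0.441, 0.624].
Exact: F⁻¹(0.1) = 0.440; F⁻¹(0.9) = 0.624.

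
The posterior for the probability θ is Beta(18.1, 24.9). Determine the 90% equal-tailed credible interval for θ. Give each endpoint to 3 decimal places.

[0.300, 0.546]

Posterior: Beta(18.1, 24.9).
Equal-tailed 90% interval: the 0.05 and 0.95 quantiles of Beta(18.1, 24.9).
Posterior mean ≈ 0.421, SD ≈ 0.074; a Normal approximation gives roughly [0.299, 0.543].
Exact: F⁻¹(0.05) = 0.300; F⁻¹(0.95) = 0.546.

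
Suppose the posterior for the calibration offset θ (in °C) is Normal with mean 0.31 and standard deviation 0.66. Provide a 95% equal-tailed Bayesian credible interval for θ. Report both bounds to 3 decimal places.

The posterior is symmetric, so the 95% equal-tailed interval is θ = 0.31 ± z·0.66 with z = 1.960.
Half-width: 1.960 × 0.66 = 1.294.
0.31 − 1.294 = -0.984; 0.31 + 1.294 = 1.604.

[-0.984, 1.604]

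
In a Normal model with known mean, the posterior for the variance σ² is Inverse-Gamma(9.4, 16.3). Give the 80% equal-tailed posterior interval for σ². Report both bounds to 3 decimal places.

[1.209, 2.836]

Inverse-Gamma(9.4, 16.3) quantiles: F⁻¹(0.1) and F⁻¹(0.9).
Equivalently, 1/σ² ~ Gamma(9.4, rate = 16.3); invert its 0.9 and 0.1 quantiles.
Posterior mean ≈ 1.940, SD ≈ 0.713; a Normal approximation gives roughly [1.026, 2.855].
Exact: lower = 1.209; upper = 2.836.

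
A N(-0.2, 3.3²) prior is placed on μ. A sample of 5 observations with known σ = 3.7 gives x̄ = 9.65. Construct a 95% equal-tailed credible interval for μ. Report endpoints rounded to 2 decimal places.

Posterior precision = 1/3.3² + 5/3.7² = 0.0918 + 0.3652 = 0.4571, so posterior SD = 1.4792.
Posterior mean = (-0.2/3.3² + 5·9.65/3.7²) / 0.4571 = 7.6710.
Interval: 7.6710 ± 1.960 × 1.4792 → [4.77, 10.57].

[4.77, 10.57]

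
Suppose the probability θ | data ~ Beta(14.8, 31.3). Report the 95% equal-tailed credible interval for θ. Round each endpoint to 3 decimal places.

Posterior: Beta(14.8, 31.3).
Equal-tailed 95% interval: the 0.025 and 0.975 quantiles of Beta(14.8, 31.3).
Posterior mean ≈ 0.321, SD ≈ 0.068; a Normal approximation gives roughly [0.188, 0.454].
Exact: F⁻¹(0.025) = 0.196; F⁻¹(0.975) = 0.461.

[0.196, 0.461]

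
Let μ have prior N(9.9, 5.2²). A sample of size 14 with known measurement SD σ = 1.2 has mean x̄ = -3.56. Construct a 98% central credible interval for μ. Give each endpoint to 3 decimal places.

[-4.254, -2.764]

Posterior precision = 1/5.2² + 14/1.2² = 0.0370 + 9.7222 = 9.7592, so posterior SD = 0.3201.
Posterior mean = (9.9/5.2² + 14·-3.56/1.2²) / 9.7592 = -3.5090.
Interval: -3.5090 ± 2.326 × 0.3201 → [-4.254, -2.764].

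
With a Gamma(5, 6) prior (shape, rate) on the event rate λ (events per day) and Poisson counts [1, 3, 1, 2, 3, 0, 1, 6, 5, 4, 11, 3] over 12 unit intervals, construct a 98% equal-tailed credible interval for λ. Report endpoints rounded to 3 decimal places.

Posterior: Gamma(5+40, 6+12) = Gamma(45, 18) (shape, rate).
Equal-tailed 98% interval: Gamma(45, 18) quantiles at 0.01 and 0.99.
Posterior mean ≈ 2.500, SD ≈ 0.373; a Normal approximation gives roughly [1.633, 3.367].
Exact: lower = 1.715; upper = 3.448.

[1.715, 3.448]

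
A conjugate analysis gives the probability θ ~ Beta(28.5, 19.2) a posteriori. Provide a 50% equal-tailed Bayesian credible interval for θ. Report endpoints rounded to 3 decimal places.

Posterior: Beta(28.5, 19.2).
Equal-tailed 50% interval: the 0.25 and 0.75 quantiles of Beta(28.5, 19.2).
Posterior mean ≈ 0.597, SD ≈ 0.070; a Normal approximation gives roughly [0.550, 0.645].
Exact: F⁻¹(0.25) = 0.550; F⁻¹(0.75) = 0.646.

[0.550, 0.646]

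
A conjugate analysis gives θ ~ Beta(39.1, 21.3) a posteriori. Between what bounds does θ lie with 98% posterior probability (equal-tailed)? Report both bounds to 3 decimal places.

[0.500, 0.781]

Posterior: Beta(39.1, 21.3).
Equal-tailed 98% interval: the 0.01 and 0.99 quantiles of Beta(39.1, 21.3).
Posterior mean ≈ 0.647, SD ≈ 0.061; a Normal approximation gives roughly [0.506, 0.789].
Exact: F⁻¹(0.01) = 0.500; F⁻¹(0.99) = 0.781.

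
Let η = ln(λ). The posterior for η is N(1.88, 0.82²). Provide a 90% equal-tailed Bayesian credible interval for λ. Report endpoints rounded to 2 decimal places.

[1.70, 25.25]

On the log scale the 90% interval is 1.88 ± 1.645 × 0.82 = [0.5312, 3.2288].
Exponentiate: [e^0.5312, e^3.2288] = [1.70, 25.25].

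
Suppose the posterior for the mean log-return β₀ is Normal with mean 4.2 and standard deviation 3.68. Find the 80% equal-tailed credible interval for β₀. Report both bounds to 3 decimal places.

[-0.516, 8.916]

The posterior is symmetric, so the 80% equal-tailed interval is β₀ = 4.2 ± z·3.68 with z = 1.282.
Half-width: 1.282 × 3.68 = 4.716.
4.2 − 4.716 = -0.516; 4.2 + 4.716 = 8.916.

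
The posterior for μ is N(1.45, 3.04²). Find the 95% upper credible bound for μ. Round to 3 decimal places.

Need U with P(μ ≤ U) = 0.95: U = 1.45 + z_{0.05}·3.04.
z = 1.645; U = 1.45 + 1.645 × 3.04 = 6.450.

6.450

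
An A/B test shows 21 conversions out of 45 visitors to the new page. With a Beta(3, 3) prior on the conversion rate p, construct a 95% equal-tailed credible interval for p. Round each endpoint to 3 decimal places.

[0.337, 0.607]

Posterior: Beta(3+21, 3+24) = Beta(24, 27).
Equal-tailed 95% interval: the 0.025 and 0.975 quantiles of Beta(24, 27).
Posterior mean ≈ 0.471, SD ≈ 0.069; a Normal approximation gives roughly [0.335, 0.606].
Exact: F⁻¹(0.025) = 0.337; F⁻¹(0.975) = 0.607.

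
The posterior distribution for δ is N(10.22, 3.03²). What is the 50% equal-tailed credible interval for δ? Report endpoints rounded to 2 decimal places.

The posterior is symmetric, so the 50% equal-tailed interval is δ = 10.22 ± z·3.03 with z = 0.674.
Half-width: 0.674 × 3.03 = 2.04.
10.22 − 2.04 = 8.18; 10.22 + 2.04 = 12.26.

[8.18, 12.26]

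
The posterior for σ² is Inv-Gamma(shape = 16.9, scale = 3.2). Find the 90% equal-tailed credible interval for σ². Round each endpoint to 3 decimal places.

[0.132, 0.298]

Inverse-Gamma(16.9, 3.2) quantiles: F⁻¹(0.05) and F⁻¹(0.95).
Equivalently, 1/σ² ~ Gamma(16.9, rate = 3.2); invert its 0.95 and 0.05 quantiles.
Posterior mean ≈ 0.201, SD ≈ 0.052; a Normal approximation gives roughly [0.115, 0.287].
Exact: lower = 0.132; upper = 0.298.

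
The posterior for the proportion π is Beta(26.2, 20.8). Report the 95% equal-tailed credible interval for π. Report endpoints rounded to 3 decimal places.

Posterior: Beta(26.2, 20.8).
Equal-tailed 95% interval: the 0.025 and 0.975 quantiles of Beta(26.2, 20.8).
Posterior mean ≈ 0.557, SD ≈ 0.072; a Normal approximation gives roughly [0.417, 0.698].
Exact: F⁻¹(0.025) = 0.415; F⁻¹(0.975) = 0.695.

[0.415, 0.695]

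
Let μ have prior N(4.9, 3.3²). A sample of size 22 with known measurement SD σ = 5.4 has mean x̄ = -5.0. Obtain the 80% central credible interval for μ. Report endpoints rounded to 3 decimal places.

[-5.319, -2.533]

Posterior precision = 1/3.3² + 22/5.4² = 0.0918 + 0.7545 = 0.8463, so posterior SD = 1.0870.
Posterior mean = (4.9/3.3² + 22·-5.0/5.4²) / 0.8463 = -3.9258.
Interval: -3.9258 ± 1.282 × 1.0870 → [-5.319, -2.533].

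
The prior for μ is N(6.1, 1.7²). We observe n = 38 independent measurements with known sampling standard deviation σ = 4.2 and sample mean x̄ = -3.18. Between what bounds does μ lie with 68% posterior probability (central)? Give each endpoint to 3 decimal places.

[-2.525, -1.267]

Posterior precision = 1/1.7² + 38/4.2² = 0.3460 + 2.1542 = 2.5002, so posterior SD = 0.6324.
Posterior mean = (6.1/1.7² + 38·-3.18/4.2²) / 2.5002 = -1.8957.
Interval: -1.8957 ± 0.994 × 0.6324 → [-2.525, -1.267].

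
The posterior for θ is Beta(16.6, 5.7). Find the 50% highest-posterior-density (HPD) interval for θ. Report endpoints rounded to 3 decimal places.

The posterior is unimodal and skewed, so the HPD interval has equal density at both endpoints and is the shortest 50% interval.
Solving f(0.704) = f(0.826) with F(0.826) − F(0.704) = 0.50 gives [0.704, 0.826].
For comparison, the equal-tailed interval is [0.686, 0.810]; the HPD is narrower and shifted toward the mode.

[0.704, 0.826]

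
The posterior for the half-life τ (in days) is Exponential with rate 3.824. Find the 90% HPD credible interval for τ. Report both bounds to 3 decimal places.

The exponential density is strictly decreasing on [0, ∞), so the HPD interval is anchored at 0: [0, q] with P(τ ≤ q) = 0.90.
q = −ln(1 − 0.90) / 3.824 = 2.3026 / 3.824 = 0.602.

[0.000, 0.602]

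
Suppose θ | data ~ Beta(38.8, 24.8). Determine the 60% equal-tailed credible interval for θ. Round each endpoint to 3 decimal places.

Posterior: Beta(38.8, 24.8).
Equal-tailed 60% interval: the 0.2 and 0.8 quantiles of Beta(38.8, 24.8).
Posterior mean ≈ 0.610, SD ≈ 0.061; a Normal approximation gives roughly [0.559, 0.661].
Exact: F⁻¹(0.2) = 0.559; F⁻¹(0.8) = 0.662.

[0.559, 0.662]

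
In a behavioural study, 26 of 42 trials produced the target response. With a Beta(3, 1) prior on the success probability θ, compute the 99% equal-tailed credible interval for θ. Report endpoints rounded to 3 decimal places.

Posterior: Beta(3+26, 1+16) = Beta(29, 17).
Equal-tailed 99% interval: the 0.005 and 0.995 quantiles of Beta(29, 17).
Posterior mean ≈ 0.630, SD ≈ 0.070; a Normal approximation gives roughly [0.449, 0.812].
Exact: F⁻¹(0.005) = 0.442; F⁻¹(0.995) = 0.798.

[0.442, 0.798]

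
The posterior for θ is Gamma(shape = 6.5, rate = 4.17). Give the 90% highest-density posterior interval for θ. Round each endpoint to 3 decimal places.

The posterior is unimodal and skewed, so the HPD interval has equal density at both endpoints and is the shortest 90% interval.
Solving f(0.588) = f(2.493) with F(2.493) − F(0.588) = 0.90 gives [0.588, 2.493].
For comparison, the equal-tailed interval is [0.706, 2.681]; the HPD is narrower and shifted toward the mode.

[0.588, 2.493]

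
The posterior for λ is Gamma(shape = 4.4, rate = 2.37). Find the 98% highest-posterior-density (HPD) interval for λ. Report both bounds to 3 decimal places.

The posterior is unimodal and skewed, so the HPD interval has equal density at both endpoints and is the shortest 98% interval.
Solving f(0.278) = f(4.157) with F(4.157) − F(0.278) = 0.98 gives [0.278, 4.157].
For comparison, the equal-tailed interval is [0.421, 4.505]; the HPD is narrower and shifted toward the mode.

[0.278, 4.157]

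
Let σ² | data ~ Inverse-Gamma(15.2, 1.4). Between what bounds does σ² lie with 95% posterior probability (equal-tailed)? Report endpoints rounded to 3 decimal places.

[0.059, 0.164]

Inverse-Gamma(15.2, 1.4) quantiles: F⁻¹(0.025) and F⁻¹(0.975).
Equivalently, 1/σ² ~ Gamma(15.2, rate = 1.4); invert its 0.975 and 0.025 quantiles.
Posterior mean ≈ 0.099, SD ≈ 0.027; a Normal approximation gives roughly [0.045, 0.152].
Exact: lower = 0.059; upper = 0.164.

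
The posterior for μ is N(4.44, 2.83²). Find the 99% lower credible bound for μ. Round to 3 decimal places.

-2.144

Need L with P(μ ≥ L) = 0.99: L = 4.44 − z_{0.01}·2.83.
z = 2.326; L = 4.44 − 2.326 × 2.83 = -2.144.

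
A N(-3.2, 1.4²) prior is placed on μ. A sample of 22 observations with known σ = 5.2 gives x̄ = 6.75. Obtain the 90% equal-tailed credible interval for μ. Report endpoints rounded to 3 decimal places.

Posterior precision = 1/1.4² + 22/5.2² = 0.5102 + 0.8136 = 1.3238, so posterior SD = 0.8691.
Posterior mean = (-3.2/1.4² + 22·6.75/5.2²) / 1.3238 = 2.9152.
Interval: 2.9152 ± 1.645 × 0.8691 → [1.486, 4.345].

[1.486, 4.345]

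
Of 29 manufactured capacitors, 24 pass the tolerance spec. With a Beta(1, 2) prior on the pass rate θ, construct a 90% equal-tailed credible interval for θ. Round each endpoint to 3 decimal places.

[0.653, 0.889]

Posterior: Beta(1+24, 2+5) = Beta(25, 7).
Equal-tailed 90% interval: the 0.05 and 0.95 quantiles of Beta(25, 7).
Posterior mean ≈ 0.781, SD ≈ 0.072; a Normal approximation gives roughly [0.663, 0.900].
Exact: F⁻¹(0.05) = 0.653; F⁻¹(0.95) = 0.889.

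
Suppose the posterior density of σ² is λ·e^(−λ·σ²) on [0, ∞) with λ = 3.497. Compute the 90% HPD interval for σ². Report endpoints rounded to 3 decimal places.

The exponential density is strictly decreasing on [0, ∞), so the HPD interval is anchored at 0: [0, q] with P(σ² ≤ q) = 0.90.
q = −ln(1 − 0.90) / 3.497 = 2.3026 / 3.497 = 0.658.

[0.000, 0.658]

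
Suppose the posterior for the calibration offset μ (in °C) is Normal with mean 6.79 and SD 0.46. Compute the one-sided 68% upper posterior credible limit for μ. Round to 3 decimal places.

Need U with P(μ ≤ U) = 0.68: U = 6.79 + z_{0.32}·0.46.
z = 0.468; U = 6.79 + 0.468 × 0.46 = 7.005.

7.005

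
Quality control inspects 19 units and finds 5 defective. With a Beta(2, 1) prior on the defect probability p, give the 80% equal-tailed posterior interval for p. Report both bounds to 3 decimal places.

[0.196, 0.448]

Posterior: Beta(2+5, 1+14) = Beta(7, 15).
Equal-tailed 80% interval: the 0.1 and 0.9 quantiles of Beta(7, 15).
Posterior mean ≈ 0.318, SD ≈ 0.097; a Normal approximation gives roughly [0.194, 0.443].
Exact: F⁻¹(0.1) = 0.196; F⁻¹(0.9) = 0.448.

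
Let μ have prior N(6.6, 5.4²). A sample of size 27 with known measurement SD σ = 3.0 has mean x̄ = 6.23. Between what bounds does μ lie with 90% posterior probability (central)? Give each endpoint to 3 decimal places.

[5.290, 7.178]

Posterior precision = 1/5.4² + 27/3.0² = 0.0343 + 3.0000 = 3.0343, so posterior SD = 0.5741.
Posterior mean = (6.6/5.4² + 27·6.23/3.0²) / 3.0343 = 6.2342.
Interval: 6.2342 ± 1.645 × 0.5741 → [5.290, 7.178].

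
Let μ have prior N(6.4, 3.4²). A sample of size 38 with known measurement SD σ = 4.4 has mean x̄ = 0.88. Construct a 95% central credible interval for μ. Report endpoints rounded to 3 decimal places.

Posterior precision = 1/3.4² + 38/4.4² = 0.0865 + 1.9628 = 2.0493, so posterior SD = 0.6985.
Posterior mean = (6.4/3.4² + 38·0.88/4.4²) / 2.0493 = 1.1130.
Interval: 1.1130 ± 1.960 × 0.6985 → [-0.256, 2.482].

[-0.256, 2.482]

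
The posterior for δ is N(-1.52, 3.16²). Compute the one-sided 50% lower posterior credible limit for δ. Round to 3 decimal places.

Need L with P(δ ≥ L) = 0.50: L = -1.52 − z_{0.5}·3.16.
z = 0.000; L = -1.52 − 0.000 × 3.16 = -1.520.

-1.520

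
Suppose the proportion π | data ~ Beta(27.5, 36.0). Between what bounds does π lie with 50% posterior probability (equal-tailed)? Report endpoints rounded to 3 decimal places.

[0.391, 0.475]

Posterior: Beta(27.5, 36.0).
Equal-tailed 50% interval: the 0.25 and 0.75 quantiles of Beta(27.5, 36.0).
Posterior mean ≈ 0.433, SD ≈ 0.062; a Normal approximation gives roughly [0.391, 0.475].
Exact: F⁻¹(0.25) = 0.391; F⁻¹(0.75) = 0.475.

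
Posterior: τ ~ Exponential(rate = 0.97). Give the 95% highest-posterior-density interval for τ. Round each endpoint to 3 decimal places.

The exponential density is strictly decreasing on [0, ∞), so the HPD interval is anchored at 0: [0, q] with P(τ ≤ q) = 0.95.
q = −ln(1 − 0.95) / 0.97 = 2.9957 / 0.97 = 3.088.

[0.000, 3.088]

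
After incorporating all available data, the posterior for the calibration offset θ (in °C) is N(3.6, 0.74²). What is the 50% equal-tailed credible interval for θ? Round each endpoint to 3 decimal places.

[3.101, 4.099]

The posterior is symmetric, so the 50% equal-tailed interval is θ = 3.6 ± z·0.74 with z = 0.674.
Half-width: 0.674 × 0.74 = 0.499.
3.6 − 0.499 = 3.101; 3.6 + 0.499 = 4.099.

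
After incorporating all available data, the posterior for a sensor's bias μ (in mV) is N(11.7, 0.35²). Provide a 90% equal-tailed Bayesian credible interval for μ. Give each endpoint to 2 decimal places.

The posterior is symmetric, so the 90% equal-tailed interval is μ = 11.7 ± z·0.35 with z = 1.645.
Half-width: 1.645 × 0.35 = 0.58.
11.7 − 0.58 = 11.12; 11.7 + 0.58 = 12.28.

[11.12, 12.28]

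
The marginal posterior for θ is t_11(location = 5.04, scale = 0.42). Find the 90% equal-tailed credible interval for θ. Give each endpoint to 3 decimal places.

The t_11 distribution is symmetric; the 90% interval is 5.04 ± t·0.42 with t_{0.95,11} = 1.796.
Half-width: 1.796 × 0.42 = 0.754.
5.04 − 0.754 = 4.286; 5.04 + 0.754 = 5.794.

[4.286, 5.794]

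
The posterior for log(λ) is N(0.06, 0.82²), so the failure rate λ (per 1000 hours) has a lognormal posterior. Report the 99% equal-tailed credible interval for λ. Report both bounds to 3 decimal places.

On the log scale the 99% interval is 0.06 ± 2.576 × 0.82 = [-2.0522, 2.1722].
Exponentiate: [e^-2.0522, e^2.1722] = [0.128, 8.777].

[0.128, 8.777]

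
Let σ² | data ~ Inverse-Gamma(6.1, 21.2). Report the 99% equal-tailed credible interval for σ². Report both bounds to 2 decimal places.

Inverse-Gamma(6.1, 21.2) quantiles: F⁻¹(0.005) and F⁻¹(0.995).
Equivalently, 1/σ² ~ Gamma(6.1, rate = 21.2); invert its 0.995 and 0.005 quantiles.
Posterior mean ≈ 4.16, SD ≈ 2.05; a Normal approximation gives roughly [-1.13, 9.44].
Exact: lower = 1.48; upper = 13.37.

[1.48, 13.37]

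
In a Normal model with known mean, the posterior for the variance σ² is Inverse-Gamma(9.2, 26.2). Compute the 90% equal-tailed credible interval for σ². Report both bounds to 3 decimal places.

[1.784, 5.413]

Inverse-Gamma(9.2, 26.2) quantiles: F⁻¹(0.05) and F⁻¹(0.95).
Equivalently, 1/σ² ~ Gamma(9.2, rate = 26.2); invert its 0.95 and 0.05 quantiles.
Posterior mean ≈ 3.195, SD ≈ 1.191; a Normal approximation gives roughly [1.237, 5.154].
Exact: lower = 1.784; upper = 5.413.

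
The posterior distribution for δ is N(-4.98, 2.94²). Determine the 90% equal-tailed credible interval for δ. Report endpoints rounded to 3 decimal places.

[-9.816, -0.144]

The posterior is symmetric, so the 90% equal-tailed interval is δ = -4.98 ± z·2.94 with z = 1.645.
Half-width: 1.645 × 2.94 = 4.836.
-4.98 − 4.836 = -9.816; -4.98 + 4.836 = -0.144.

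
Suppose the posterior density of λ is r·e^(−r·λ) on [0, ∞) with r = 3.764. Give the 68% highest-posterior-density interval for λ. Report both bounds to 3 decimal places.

[0.000, 0.303]

The exponential density is strictly decreasing on [0, ∞), so the HPD interval is anchored at 0: [0, q] with P(λ ≤ q) = 0.68.
q = −ln(1 − 0.68) / 3.764 = 1.1394 / 3.764 = 0.303.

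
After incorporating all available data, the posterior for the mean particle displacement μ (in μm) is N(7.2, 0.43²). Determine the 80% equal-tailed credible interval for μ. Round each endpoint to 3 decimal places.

[6.649, 7.751]

The posterior is symmetric, so the 80% equal-tailed interval is μ = 7.2 ± z·0.43 with z = 1.282.
Half-width: 1.282 × 0.43 = 0.551.
7.2 − 0.551 = 6.649; 7.2 + 0.551 = 7.751.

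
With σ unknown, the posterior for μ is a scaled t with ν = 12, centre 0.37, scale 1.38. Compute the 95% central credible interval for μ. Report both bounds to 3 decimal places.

[-2.637, 3.377]

The t_12 distribution is symmetric; the 95% interval is 0.37 ± t·1.38 with t_{0.975,12} = 2.179.
Half-width: 2.179 × 1.38 = 3.007.
0.37 − 3.007 = -2.637; 0.37 + 3.007 = 3.377.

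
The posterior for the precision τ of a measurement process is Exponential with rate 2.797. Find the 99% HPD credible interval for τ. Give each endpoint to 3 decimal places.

The exponential density is strictly decreasing on [0, ∞), so the HPD interval is anchored at 0: [0, q] with P(τ ≤ q) = 0.99.
q = −ln(1 − 0.99) / 2.797 = 4.6052 / 2.797 = 1.646.

[0.000, 1.646]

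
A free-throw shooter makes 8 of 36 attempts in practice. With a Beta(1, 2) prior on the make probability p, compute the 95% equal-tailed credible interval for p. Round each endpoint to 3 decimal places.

Posterior: Beta(1+8, 2+28) = Beta(9, 30).
Equal-tailed 95% interval: the 0.025 and 0.975 quantiles of Beta(9, 30).
Posterior mean ≈ 0.231, SD ≈ 0.067; a Normal approximation gives roughly [0.100, 0.361].
Exact: F⁻¹(0.025) = 0.114; F⁻¹(0.975) = 0.373.

[0.114, 0.373]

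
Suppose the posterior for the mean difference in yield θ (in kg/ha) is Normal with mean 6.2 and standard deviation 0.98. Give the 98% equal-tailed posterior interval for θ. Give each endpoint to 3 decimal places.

[3.920, 8.480]

The posterior is symmetric, so the 98% equal-tailed interval is θ = 6.2 ± z·0.98 with z = 2.326.
Half-width: 2.326 × 0.98 = 2.280.
6.2 − 2.280 = 3.920; 6.2 + 2.280 = 8.480.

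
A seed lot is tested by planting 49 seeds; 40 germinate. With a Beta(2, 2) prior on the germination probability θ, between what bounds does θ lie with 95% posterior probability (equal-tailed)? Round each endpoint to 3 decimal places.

[0.675, 0.889]

Posterior: Beta(2+40, 2+9) = Beta(42, 11).
Equal-tailed 95% interval: the 0.025 and 0.975 quantiles of Beta(42, 11).
Posterior mean ≈ 0.792, SD ≈ 0.055; a Normal approximation gives roughly [0.684, 0.901].
Exact: F⁻¹(0.025) = 0.675; F⁻¹(0.975) = 0.889.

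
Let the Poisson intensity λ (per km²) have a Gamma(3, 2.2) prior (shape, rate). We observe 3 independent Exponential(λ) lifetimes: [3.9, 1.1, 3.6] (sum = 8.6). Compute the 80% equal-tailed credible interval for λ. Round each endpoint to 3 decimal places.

Posterior: Gamma(3+3, 2.2+8.6) = Gamma(6, 10.8) (shape, rate).
Equal-tailed 80% interval: Gamma(6, 10.8) quantiles at 0.1 and 0.9.
Posterior mean ≈ 0.556, SD ≈ 0.227; a Normal approximation gives roughly [0.265, 0.846].
Exact: lower = 0.292; upper = 0.859.

[0.292, 0.859]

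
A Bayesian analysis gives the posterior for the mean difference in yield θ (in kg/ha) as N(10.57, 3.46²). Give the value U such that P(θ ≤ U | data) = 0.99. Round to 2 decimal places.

Need U with P(θ ≤ U) = 0.99: U = 10.57 + z_{0.01}·3.46.
z = 2.326; U = 10.57 + 2.326 × 3.46 = 18.62.

18.62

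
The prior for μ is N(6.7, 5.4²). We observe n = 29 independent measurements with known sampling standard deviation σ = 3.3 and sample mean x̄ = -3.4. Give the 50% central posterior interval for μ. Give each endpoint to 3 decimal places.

[-3.682, -2.861]

Posterior precision = 1/5.4² + 29/3.3² = 0.0343 + 2.6630 = 2.6973, so posterior SD = 0.6089.
Posterior mean = (6.7/5.4² + 29·-3.4/3.3²) / 2.6973 = -3.2716.
Interval: -3.2716 ± 0.674 × 0.6089 → [-3.682, -2.861].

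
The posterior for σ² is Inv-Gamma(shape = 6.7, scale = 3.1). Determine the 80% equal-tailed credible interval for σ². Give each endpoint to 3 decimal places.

[0.305, 0.845]

Inverse-Gamma(6.7, 3.1) quantiles: F⁻¹(0.1) and F⁻¹(0.9).
Equivalently, 1/σ² ~ Gamma(6.7, rate = 3.1); invert its 0.9 and 0.1 quantiles.
Posterior mean ≈ 0.544, SD ≈ 0.251; a Normal approximation gives roughly [0.222, 0.865].
Exact: lower = 0.305; upper = 0.845.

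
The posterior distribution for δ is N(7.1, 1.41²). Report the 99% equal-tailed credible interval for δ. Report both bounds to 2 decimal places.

The posterior is symmetric, so the 99% equal-tailed interval is δ = 7.1 ± z·1.41 with z = 2.576.
Half-width: 2.576 × 1.41 = 3.63.
7.1 − 3.63 = 3.47; 7.1 + 3.63 = 10.73.

[3.47, 10.73]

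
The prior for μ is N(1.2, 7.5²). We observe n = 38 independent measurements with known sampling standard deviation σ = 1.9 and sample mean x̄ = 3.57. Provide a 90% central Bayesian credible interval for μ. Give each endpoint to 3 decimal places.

Posterior precision = 1/7.5² + 38/1.9² = 0.0178 + 10.5263 = 10.5441, so posterior SD = 0.3080.
Posterior mean = (1.2/7.5² + 38·3.57/1.9²) / 10.5441 = 3.5660.
Interval: 3.5660 ± 1.645 × 0.3080 → [3.059, 4.073].

[3.059, 4.073]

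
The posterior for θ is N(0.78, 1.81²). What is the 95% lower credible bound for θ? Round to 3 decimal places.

Need L with P(θ ≥ L) = 0.95: L = 0.78 − z_{0.05}·1.81.
z = 1.645; L = 0.78 − 1.645 × 1.81 = -2.197.

-2.197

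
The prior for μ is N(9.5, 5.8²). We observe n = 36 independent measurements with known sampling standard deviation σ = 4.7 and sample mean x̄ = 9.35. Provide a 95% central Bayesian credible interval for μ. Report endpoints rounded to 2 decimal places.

[7.83, 10.87]

Posterior precision = 1/5.8² + 36/4.7² = 0.0297 + 1.6297 = 1.6594, so posterior SD = 0.7763.
Posterior mean = (9.5/5.8² + 36·9.35/4.7²) / 1.6594 = 9.3527.
Interval: 9.3527 ± 1.960 × 0.7763 → [7.83, 10.87].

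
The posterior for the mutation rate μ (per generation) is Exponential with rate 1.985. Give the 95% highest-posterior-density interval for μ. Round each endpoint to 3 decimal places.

The exponential density is strictly decreasing on [0, ∞), so the HPD interval is anchored at 0: [0, q] with P(μ ≤ q) = 0.95.
q = −ln(1 − 0.95) / 1.985 = 2.9957 / 1.985 = 1.509.

[0.000, 1.509]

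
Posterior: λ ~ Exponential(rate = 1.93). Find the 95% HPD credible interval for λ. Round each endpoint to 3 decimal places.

[0.000, 1.552]

The exponential density is strictly decreasing on [0, ∞), so the HPD interval is anchored at 0: [0, q] with P(λ ≤ q) = 0.95.
q = −ln(1 − 0.95) / 1.93 = 2.9957 / 1.93 = 1.552.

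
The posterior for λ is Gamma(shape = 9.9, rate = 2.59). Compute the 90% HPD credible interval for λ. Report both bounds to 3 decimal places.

[1.861, 5.719]

The posterior is unimodal and skewed, so the HPD interval has equal density at both endpoints and is the shortest 90% interval.
Solving f(1.861) = f(5.719) with F(5.719) − F(1.861) = 0.90 gives [1.861, 5.719].
For comparison, the equal-tailed interval is [2.066, 6.015]; the HPD is narrower and shifted toward the mode.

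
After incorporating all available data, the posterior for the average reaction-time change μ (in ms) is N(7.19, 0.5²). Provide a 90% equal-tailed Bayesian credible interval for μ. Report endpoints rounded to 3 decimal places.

The posterior is symmetric, so the 90% equal-tailed interval is μ = 7.19 ± z·0.5 with z = 1.645.
Half-width: 1.645 × 0.5 = 0.822.
7.19 − 0.822 = 6.368; 7.19 + 0.822 = 8.012.

[6.368, 8.012]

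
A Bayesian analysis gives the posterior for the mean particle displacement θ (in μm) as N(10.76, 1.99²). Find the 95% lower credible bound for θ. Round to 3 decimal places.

Need L with P(θ ≥ L) = 0.95: L = 10.76 − z_{0.05}·1.99.
z = 1.645; L = 10.76 − 1.645 × 1.99 = 7.487.

7.487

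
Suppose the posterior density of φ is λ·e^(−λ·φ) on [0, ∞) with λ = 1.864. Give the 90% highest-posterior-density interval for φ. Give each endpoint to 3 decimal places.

The exponential density is strictly decreasing on [0, ∞), so the HPD interval is anchored at 0: [0, q] with P(φ ≤ q) = 0.90.
q = −ln(1 − 0.90) / 1.864 = 2.3026 / 1.864 = 1.235.

[0.000, 1.235]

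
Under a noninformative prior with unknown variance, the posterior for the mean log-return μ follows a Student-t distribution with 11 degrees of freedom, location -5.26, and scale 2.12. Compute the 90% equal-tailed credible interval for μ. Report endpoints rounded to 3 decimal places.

The t_11 distribution is symmetric; the 90% interval is -5.26 ± t·2.12 with t_{0.95,11} = 1.796.
Half-width: 1.796 × 2.12 = 3.807.
-5.26 − 3.807 = -9.067; -5.26 + 3.807 = -1.453.

[-9.067, -1.453]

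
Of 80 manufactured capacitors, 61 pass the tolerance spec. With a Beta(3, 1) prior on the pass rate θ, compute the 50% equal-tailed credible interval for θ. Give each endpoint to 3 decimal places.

Posterior: Beta(3+61, 1+19) = Beta(64, 20).
Equal-tailed 50% interval: the 0.25 and 0.75 quantiles of Beta(64, 20).
Posterior mean ≈ 0.762, SD ≈ 0.046; a Normal approximation gives roughly [0.731, 0.793].
Exact: F⁻¹(0.25) = 0.732; F⁻¹(0.75) = 0.794.

[0.732, 0.794]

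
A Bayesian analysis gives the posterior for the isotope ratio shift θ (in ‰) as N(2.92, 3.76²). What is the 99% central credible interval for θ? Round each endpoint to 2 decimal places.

The posterior is symmetric, so the 99% equal-tailed interval is θ = 2.92 ± z·3.76 with z = 2.576.
Half-width: 2.576 × 3.76 = 9.69.
2.92 − 9.69 = -6.77; 2.92 + 9.69 = 12.61.

[-6.77, 12.61]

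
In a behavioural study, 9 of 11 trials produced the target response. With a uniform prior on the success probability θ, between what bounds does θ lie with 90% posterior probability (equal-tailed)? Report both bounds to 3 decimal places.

Posterior: Beta(1+9, 1+2) = Beta(10, 3).
Equal-tailed 90% interval: the 0.05 and 0.95 quantiles of Beta(10, 3).
Posterior mean ≈ 0.769, SD ≈ 0.113; a Normal approximation gives roughly [0.584, 0.954].
Exact: F⁻¹(0.05) = 0.562; F⁻¹(0.95) = 0.928.

[0.562, 0.928]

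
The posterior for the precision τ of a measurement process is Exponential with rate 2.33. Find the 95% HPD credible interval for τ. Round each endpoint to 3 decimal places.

The exponential density is strictly decreasing on [0, ∞), so the HPD interval is anchored at 0: [0, q] with P(τ ≤ q) = 0.95.
q = −ln(1 − 0.95) / 2.33 = 2.9957 / 2.33 = 1.286.

[0.000, 1.286]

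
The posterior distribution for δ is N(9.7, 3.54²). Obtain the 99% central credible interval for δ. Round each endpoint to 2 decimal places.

[0.58, 18.82]

The posterior is symmetric, so the 99% equal-tailed interval is δ = 9.7 ± z·3.54 with z = 2.576.
Half-width: 2.576 × 3.54 = 9.12.
9.7 − 9.12 = 0.58; 9.7 + 9.12 = 18.82.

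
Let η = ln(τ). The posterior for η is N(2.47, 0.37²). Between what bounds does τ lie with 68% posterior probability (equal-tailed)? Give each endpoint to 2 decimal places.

[8.18, 17.08]

On the log scale the 68% interval is 2.47 ± 0.994 × 0.37 = [2.1021, 2.8379].
Exponentiate: [e^2.1021, e^2.8379] = [8.18, 17.08].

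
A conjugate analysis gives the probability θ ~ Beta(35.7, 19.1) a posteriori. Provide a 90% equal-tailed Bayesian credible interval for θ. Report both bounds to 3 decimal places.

[0.543, 0.753]

Posterior: Beta(35.7, 19.1).
Equal-tailed 90% interval: the 0.05 and 0.95 quantiles of Beta(35.7, 19.1).
Posterior mean ≈ 0.651, SD ≈ 0.064; a Normal approximation gives roughly [0.547, 0.756].
Exact: F⁻¹(0.05) = 0.543; F⁻¹(0.95) = 0.753.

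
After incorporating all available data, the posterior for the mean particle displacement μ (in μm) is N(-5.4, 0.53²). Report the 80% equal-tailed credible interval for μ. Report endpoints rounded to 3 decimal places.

The posterior is symmetric, so the 80% equal-tailed interval is μ = -5.4 ± z·0.53 with z = 1.282.
Half-width: 1.282 × 0.53 = 0.679.
-5.4 − 0.679 = -6.079; -5.4 + 0.679 = -4.721.

[-6.079, -4.721]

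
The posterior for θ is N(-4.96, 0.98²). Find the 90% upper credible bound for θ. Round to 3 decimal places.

Need U with P(θ ≤ U) = 0.90: U = -4.96 + z_{0.1}·0.98.
z = 1.282; U = -4.96 + 1.282 × 0.98 = -3.704.

-3.704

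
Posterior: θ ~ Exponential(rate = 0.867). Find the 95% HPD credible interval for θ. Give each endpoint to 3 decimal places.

[0.000, 3.455]

The exponential density is strictly decreasing on [0, ∞), so the HPD interval is anchored at 0: [0, q] with P(θ ≤ q) = 0.95.
q = −ln(1 − 0.95) / 0.867 = 2.9957 / 0.867 = 3.455.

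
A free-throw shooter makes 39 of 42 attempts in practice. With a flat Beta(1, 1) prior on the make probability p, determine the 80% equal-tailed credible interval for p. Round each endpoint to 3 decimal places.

Posterior: Beta(1+39, 1+3) = Beta(40, 4).
Equal-tailed 80% interval: the 0.1 and 0.9 quantiles of Beta(40, 4).
Posterior mean ≈ 0.909, SD ≈ 0.043; a Normal approximation gives roughly [0.854, 0.964].
Exact: F⁻¹(0.1) = 0.851; F⁻¹(0.9) = 0.959.

[0.851, 0.959]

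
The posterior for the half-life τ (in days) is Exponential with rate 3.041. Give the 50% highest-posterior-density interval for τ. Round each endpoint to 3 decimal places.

[0.000, 0.228]

The exponential density is strictly decreasing on [0, ∞), so the HPD interval is anchored at 0: [0, q] with P(τ ≤ q) = 0.50.
q = −ln(1 − 0.50) / 3.041 = 0.6931 / 3.041 = 0.228.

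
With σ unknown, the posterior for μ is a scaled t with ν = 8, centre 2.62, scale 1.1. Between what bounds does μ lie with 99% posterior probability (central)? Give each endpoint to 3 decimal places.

The t_8 distribution is symmetric; the 99% interval is 2.62 ± t·1.1 with t_{0.995,8} = 3.355.
Half-width: 3.355 × 1.1 = 3.691.
2.62 − 3.691 = -1.071; 2.62 + 3.691 = 6.311.

[-1.071, 6.311]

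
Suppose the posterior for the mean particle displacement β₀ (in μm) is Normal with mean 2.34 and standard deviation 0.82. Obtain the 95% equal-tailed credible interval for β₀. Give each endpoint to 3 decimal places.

The posterior is symmetric, so the 95% equal-tailed interval is β₀ = 2.34 ± z·0.82 with z = 1.960.
Half-width: 1.960 × 0.82 = 1.607.
2.34 − 1.607 = 0.733; 2.34 + 1.607 = 3.947.

[0.733, 3.947]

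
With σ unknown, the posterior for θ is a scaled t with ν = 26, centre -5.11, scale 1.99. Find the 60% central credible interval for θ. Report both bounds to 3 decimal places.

[-6.813, -3.407]

The t_26 distribution is symmetric; the 60% interval is -5.11 ± t·1.99 with t_{0.8,26} = 0.856.
Half-width: 0.856 × 1.99 = 1.703.
-5.11 − 1.703 = -6.813; -5.11 + 1.703 = -3.407.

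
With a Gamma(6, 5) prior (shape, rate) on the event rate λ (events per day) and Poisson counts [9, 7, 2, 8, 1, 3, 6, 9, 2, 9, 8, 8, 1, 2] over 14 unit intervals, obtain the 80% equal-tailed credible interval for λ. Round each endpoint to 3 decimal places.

Posterior: Gamma(6+75, 5+14) = Gamma(81, 19) (shape, rate).
Equal-tailed 80% interval: Gamma(81, 19) quantiles at 0.1 and 0.9.
Posterior mean ≈ 4.263, SD ≈ 0.474; a Normal approximation gives roughly [3.656, 4.870].
Exact: lower = 3.668; upper = 4.880.

[3.668, 4.880]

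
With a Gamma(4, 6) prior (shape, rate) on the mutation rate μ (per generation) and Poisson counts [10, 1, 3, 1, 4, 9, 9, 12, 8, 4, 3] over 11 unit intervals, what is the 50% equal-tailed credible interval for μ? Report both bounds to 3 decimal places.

Posterior: Gamma(4+64, 6+11) = Gamma(68, 17) (shape, rate).
Equal-tailed 50% interval: Gamma(68, 17) quantiles at 0.25 and 0.75.
Posterior mean ≈ 4.000, SD ≈ 0.485; a Normal approximation gives roughly [3.673, 4.327].
Exact: lower = 3.663; upper = 4.316.

[3.663, 4.316]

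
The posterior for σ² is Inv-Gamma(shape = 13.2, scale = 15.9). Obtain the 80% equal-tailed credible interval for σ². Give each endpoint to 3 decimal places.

Inverse-Gamma(13.2, 15.9) quantiles: F⁻¹(0.1) and F⁻¹(0.9).
Equivalently, 1/σ² ~ Gamma(13.2, rate = 15.9); invert its 0.9 and 0.1 quantiles.
Posterior mean ≈ 1.303, SD ≈ 0.389; a Normal approximation gives roughly [0.804, 1.802].
Exact: lower = 0.882; upper = 1.805.

[0.882, 1.805]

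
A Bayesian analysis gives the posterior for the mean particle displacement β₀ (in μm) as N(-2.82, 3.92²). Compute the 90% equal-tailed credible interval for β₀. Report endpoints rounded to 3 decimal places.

[-9.268, 3.628]

The posterior is symmetric, so the 90% equal-tailed interval is β₀ = -2.82 ± z·3.92 with z = 1.645.
Half-width: 1.645 × 3.92 = 6.448.
-2.82 − 6.448 = -9.268; -2.82 + 6.448 = 3.628.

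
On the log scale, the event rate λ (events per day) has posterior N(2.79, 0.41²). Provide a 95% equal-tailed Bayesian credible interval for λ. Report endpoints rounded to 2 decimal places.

[7.29, 36.36]

On the log scale the 95% interval is 2.79 ± 1.960 × 0.41 = [1.9864, 3.5936].
Exponentiate: [e^1.9864, e^3.5936] = [7.29, 36.36].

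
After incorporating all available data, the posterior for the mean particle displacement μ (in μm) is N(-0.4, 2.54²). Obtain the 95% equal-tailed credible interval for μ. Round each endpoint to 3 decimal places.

[-5.378, 4.578]

The posterior is symmetric, so the 95% equal-tailed interval is μ = -0.4 ± z·2.54 with z = 1.960.
Half-width: 1.960 × 2.54 = 4.978.
-0.4 − 4.978 = -5.378; -0.4 + 4.978 = 4.578.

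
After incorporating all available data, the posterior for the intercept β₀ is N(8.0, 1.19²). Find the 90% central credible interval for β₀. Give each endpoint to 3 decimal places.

The posterior is symmetric, so the 90% equal-tailed interval is β₀ = 8.0 ± z·1.19 with z = 1.645.
Half-width: 1.645 × 1.19 = 1.957.
8.0 − 1.957 = 6.043; 8.0 + 1.957 = 9.957.

[6.043, 9.957]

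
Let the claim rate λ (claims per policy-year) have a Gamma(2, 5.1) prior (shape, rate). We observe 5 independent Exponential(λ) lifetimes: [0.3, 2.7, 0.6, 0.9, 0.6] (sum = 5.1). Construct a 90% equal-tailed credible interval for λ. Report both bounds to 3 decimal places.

[0.322, 1.161]

Posterior: Gamma(2+5, 5.1+5.1) = Gamma(7, 10.2) (shape, rate).
Equal-tailed 90% interval: Gamma(7, 10.2) quantiles at 0.05 and 0.95.
Posterior mean ≈ 0.686, SD ≈ 0.259; a Normal approximation gives roughly [0.260, 1.113].
Exact: lower = 0.322; upper = 1.161.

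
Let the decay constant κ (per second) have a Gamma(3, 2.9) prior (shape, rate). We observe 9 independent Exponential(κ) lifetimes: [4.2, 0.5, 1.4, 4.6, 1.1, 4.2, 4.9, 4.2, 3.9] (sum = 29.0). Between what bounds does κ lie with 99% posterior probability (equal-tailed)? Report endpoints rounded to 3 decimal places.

[0.155, 0.714]

Posterior: Gamma(3+9, 2.9+29.0) = Gamma(12, 31.9) (shape, rate).
Equal-tailed 99% interval: Gamma(12, 31.9) quantiles at 0.005 and 0.995.
Posterior mean ≈ 0.376, SD ≈ 0.109; a Normal approximation gives roughly [0.096, 0.656].
Exact: lower = 0.155; upper = 0.714.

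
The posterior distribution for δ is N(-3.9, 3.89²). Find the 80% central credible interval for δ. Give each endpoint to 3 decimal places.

The posterior is symmetric, so the 80% equal-tailed interval is δ = -3.9 ± z·3.89 with z = 1.282.
Half-width: 1.282 × 3.89 = 4.985.
-3.9 − 4.985 = -8.885; -3.9 + 4.985 = 1.085.

[-8.885, 1.085]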